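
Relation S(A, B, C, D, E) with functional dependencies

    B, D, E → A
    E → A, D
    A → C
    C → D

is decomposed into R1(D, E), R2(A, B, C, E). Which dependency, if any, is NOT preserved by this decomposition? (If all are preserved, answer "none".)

C → D

Check C → D: no single fragment contains all of {C, D}, and the restricted closure of {C} across the fragments never reaches {D}.
B, D, E → A is preserved.
E → A, D is preserved.
A → C is preserved.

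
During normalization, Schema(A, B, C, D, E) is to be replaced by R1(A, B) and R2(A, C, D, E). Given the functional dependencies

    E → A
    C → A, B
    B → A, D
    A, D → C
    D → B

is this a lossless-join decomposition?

No

Common attributes: R1 ∩ R2 = {A}.
No dependency enlarges {A}, so (A)⁺ = {A}.
The closure contains neither all of R1 = {A, B} nor all of R2 = {A, C, D, E}, so the common attributes are not a superkey of either fragment. The join is lossy.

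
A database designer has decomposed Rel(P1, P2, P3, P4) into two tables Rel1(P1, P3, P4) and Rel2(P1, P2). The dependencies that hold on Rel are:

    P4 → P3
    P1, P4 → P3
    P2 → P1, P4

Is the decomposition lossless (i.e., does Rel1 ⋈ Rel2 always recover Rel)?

Common attributes: Rel1 ∩ Rel2 = {P1}.
No dependency enlarges {P1}, so (P1)⁺ = {P1}.
The closure contains neither all of Rel1 = {P1, P3, P4} nor all of Rel2 = {P1, P2}, so the common attributes are not a superkey of either fragment. The join is lossy.

No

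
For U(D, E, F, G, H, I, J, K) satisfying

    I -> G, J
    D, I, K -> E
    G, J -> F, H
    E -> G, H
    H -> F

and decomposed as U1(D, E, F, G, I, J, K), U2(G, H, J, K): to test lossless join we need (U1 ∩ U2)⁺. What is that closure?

U1 ∩ U2 = {G, J, K}.
G, J → F, H applies, adding F, H
Closure: {F, G, H, J, K}.

F, G, H, J, K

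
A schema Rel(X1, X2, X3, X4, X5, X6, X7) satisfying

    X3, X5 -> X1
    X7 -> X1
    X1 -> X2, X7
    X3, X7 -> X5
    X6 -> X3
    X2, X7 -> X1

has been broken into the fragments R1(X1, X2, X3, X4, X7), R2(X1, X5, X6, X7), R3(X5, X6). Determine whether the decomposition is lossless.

Chase test. Columns are X1, X2, X3, X4, X5, X6, X7; row i has aⱼ where attribute j ∈ Ri, else bᵢⱼ.
Initial tableau (one row per fragment):
  row 1: a1 a2 a3 a4 b15 b16 a7
  row 2: a1 b22 b23 b24 a5 a6 a7
  row 3: b31 b32 b33 b34 a5 a6 b37
Rows 1 and 2 agree on X1; apply X1→X2, X7 and equate their X2, X7 entries.
Rows 2 and 3 agree on X6; apply X6→X3 and equate their X3 entries.
Rows 2 and 3 agree on X3, X5; apply X3, X5→X1 and equate their X1 entries.
Rows 1 and 3 agree on X1; apply X1→X2, X7 and equate their X2, X7 entries.
No row becomes fully distinguished — the join is lossy.

No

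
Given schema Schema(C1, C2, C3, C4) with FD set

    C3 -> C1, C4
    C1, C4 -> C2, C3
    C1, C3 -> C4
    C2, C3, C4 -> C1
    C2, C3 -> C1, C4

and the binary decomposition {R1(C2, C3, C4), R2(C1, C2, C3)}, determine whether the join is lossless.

Yes

Common attributes: R1 ∩ R2 = {C2, C3}.
Closure of {C2, C3}: C3 → C1, C4 applies, adding C1, C4. So (C2, C3)⁺ = {C1, C2, C3, C4}.
This closure contains every attribute of R1, so R1 ∩ R2 → R1. The join is lossless.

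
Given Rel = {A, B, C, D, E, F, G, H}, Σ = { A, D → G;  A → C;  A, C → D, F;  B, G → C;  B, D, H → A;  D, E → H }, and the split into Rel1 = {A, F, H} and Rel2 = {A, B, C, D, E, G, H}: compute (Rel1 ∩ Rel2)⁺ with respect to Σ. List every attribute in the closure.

A, C, D, F, G, H

Rel1 ∩ Rel2 = {A, H}.
A → C applies, adding C
A, C → D, F applies, adding D, F
A, D → G applies, adding G
Closure: {A, C, D, F, G, H}.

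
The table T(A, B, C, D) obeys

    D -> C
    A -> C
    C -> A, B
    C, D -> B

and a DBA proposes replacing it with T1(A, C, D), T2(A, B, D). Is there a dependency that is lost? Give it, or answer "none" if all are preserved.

D → C lies within T1.
A → C lies within T1.
C → A, B: restricted closure across fragments reaches A, B.
C, D → B: restricted closure across fragments reaches B.
Every dependency is enforceable on the fragments, so the decomposition is dependency-preserving.

none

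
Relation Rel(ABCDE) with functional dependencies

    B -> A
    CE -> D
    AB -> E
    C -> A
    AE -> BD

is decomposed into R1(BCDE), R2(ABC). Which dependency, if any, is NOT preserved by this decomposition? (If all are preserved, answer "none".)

AE -> BD

Check AE → BD: no single fragment contains all of {ABDE}, and the restricted closure of {AE} across the fragments never reaches {BD}.
B → A is preserved.
CE → D is preserved.
AB → E is preserved.
C → A is preserved.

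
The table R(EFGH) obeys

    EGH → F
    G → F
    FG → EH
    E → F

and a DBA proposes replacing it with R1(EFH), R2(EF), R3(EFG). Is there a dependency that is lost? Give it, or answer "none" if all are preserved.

FG → EH

Check FG → EH: no single fragment contains all of {EFGH}, and the restricted closure of {FG} across the fragments never reaches {EH}.
EGH → F is preserved.
G → F is preserved.
E → F is preserved.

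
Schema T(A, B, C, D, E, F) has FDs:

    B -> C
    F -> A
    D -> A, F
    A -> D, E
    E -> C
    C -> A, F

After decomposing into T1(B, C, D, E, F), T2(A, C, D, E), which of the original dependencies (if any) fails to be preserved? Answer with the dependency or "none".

B → C lies within T1.
F → A: restricted closure across fragments reaches A.
D → A, F: restricted closure across fragments reaches A, F.
A → D, E lies within T2.
E → C lies within T1.
C → A, F: restricted closure across fragments reaches A, F.
Every dependency is enforceable on the fragments, so the decomposition is dependency-preserving.

none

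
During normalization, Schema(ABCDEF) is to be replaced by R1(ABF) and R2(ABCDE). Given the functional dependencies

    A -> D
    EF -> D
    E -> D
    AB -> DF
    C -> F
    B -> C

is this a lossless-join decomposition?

Common attributes: R1 ∩ R2 = {AB}.
Closure of {AB}: A → D applies, adding D; AB → DF applies, adding F; B → C applies, adding C. So (AB)⁺ = {ABCDF}.
This closure contains every attribute of R1, so R1 ∩ R2 → R1. The join is lossless.

Yes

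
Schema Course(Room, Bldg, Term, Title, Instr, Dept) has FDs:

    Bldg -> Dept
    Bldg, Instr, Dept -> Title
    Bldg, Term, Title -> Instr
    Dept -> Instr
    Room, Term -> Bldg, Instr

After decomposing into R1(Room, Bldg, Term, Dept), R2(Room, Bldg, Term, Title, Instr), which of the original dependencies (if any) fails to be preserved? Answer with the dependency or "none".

Dept -> Instr

Check Dept → Instr: no single fragment contains all of {Instr, Dept}, and the restricted closure of {Dept} across the fragments never reaches {Instr}.
Bldg → Dept is preserved.
Bldg, Instr, Dept → Title is preserved.
Bldg, Term, Title → Instr is preserved.
Room, Term → Bldg, Instr is preserved.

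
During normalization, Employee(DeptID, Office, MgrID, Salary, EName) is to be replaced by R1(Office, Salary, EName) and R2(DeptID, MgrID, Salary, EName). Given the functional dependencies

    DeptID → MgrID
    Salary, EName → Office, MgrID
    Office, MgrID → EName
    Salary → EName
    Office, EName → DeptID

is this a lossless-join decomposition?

Yes

Common attributes: R1 ∩ R2 = {Salary, EName}.
Closure of {Salary, EName}: Salary, EName → Office, MgrID applies, adding Office, MgrID; Office, EName → DeptID applies, adding DeptID. So (Salary, EName)⁺ = {DeptID, Office, MgrID, Salary, EName}.
This closure contains every attribute of R1, so R1 ∩ R2 → R1. The join is lossless.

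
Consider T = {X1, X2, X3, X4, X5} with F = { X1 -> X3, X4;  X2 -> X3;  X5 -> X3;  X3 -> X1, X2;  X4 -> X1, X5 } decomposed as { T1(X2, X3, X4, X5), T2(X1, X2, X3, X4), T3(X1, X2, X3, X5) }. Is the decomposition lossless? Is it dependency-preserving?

lossless and dependency-preserving

Lossless test (chase): Rows 2 and 3 agree on X1; apply X1→X3, X4 and equate their X3, X4 entries. Rows 1 and 2 agree on X3; apply X3→X1, X2 and equate their X1, X2 entries. Rows 1 and 2 agree on X4; apply X4→X1, X5 and equate their X1, X5 entries. Row 1 is now all distinguished symbols — the join is lossless.
Dependency preservation: X4 → X1, X5 is not contained in any single fragment, but the restricted closure of its left-hand side across the fragments still reaches the right-hand side; the remaining FDs each lie inside some fragment. All dependencies are preserved.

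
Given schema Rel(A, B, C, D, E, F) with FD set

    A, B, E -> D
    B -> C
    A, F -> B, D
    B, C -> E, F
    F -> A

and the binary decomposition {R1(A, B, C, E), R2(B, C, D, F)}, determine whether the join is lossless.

Common attributes: R1 ∩ R2 = {B, C}.
Closure of {B, C}: B, C → E, F applies, adding E, F; F → A applies, adding A; A, B, E → D applies, adding D. So (B, C)⁺ = {A, B, C, D, E, F}.
This closure contains every attribute of R1, so R1 ∩ R2 → R1. The join is lossless.

Yes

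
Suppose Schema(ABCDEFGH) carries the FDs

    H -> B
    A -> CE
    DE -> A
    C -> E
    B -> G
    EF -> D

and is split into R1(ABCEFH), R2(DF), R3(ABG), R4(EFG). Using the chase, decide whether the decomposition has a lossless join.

No

Chase test. Columns are ABCDEFGH; row i has aⱼ where attribute j ∈ Ri, else bᵢⱼ.
Initial tableau (one row per fragment):
  row 1: a1 a2 a3 b14 a5 a6 b17 a8
  row 2: b21 b22 b23 a4 b25 a6 b27 b28
  row 3: a1 a2 b33 b34 b35 b36 a7 b38
  row 4: b41 b42 b43 b44 a5 a6 a7 b48
Rows 1 and 3 agree on A; apply A→CE and equate their CE entries.
Rows 1 and 3 agree on B; apply B→G and equate their G entries.
Rows 1 and 4 agree on EF; apply EF→D and equate their D entries.
Rows 1 and 4 agree on DE; apply DE→A and equate their A entries.
Rows 1 and 4 agree on A; apply A→CE and equate their CE entries.
No row becomes fully distinguished — the join is lossy.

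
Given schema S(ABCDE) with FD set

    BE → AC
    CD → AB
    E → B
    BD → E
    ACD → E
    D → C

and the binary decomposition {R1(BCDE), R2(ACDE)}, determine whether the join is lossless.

Yes

Common attributes: R1 ∩ R2 = {CDE}.
Closure of {CDE}: CD → AB applies, adding AB. So (CDE)⁺ = {ABCDE}.
This closure contains every attribute of R1, so R1 ∩ R2 → R1. The join is lossless.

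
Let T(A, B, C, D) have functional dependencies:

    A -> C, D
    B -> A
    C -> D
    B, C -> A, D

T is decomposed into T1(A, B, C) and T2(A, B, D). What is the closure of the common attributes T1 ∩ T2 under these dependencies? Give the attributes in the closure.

T1 ∩ T2 = {A, B}.
A → C, D applies, adding C, D
Closure: {A, B, C, D}.

A, B, C, D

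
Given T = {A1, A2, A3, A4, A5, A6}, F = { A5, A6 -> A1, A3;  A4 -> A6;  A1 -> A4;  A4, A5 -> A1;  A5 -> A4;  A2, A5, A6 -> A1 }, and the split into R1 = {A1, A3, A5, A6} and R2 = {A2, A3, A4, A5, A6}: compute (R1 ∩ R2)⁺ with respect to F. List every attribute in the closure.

R1 ∩ R2 = {A3, A5, A6}.
A5, A6 → A1, A3 applies, adding A1
A1 → A4 applies, adding A4
Closure: {A1, A3, A4, A5, A6}.

A1, A3, A4, A5, A6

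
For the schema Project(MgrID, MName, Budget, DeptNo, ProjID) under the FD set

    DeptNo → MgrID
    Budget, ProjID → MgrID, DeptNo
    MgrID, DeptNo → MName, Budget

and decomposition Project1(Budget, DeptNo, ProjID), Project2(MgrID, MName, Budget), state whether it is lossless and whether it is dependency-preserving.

lossy and not dependency-preserving

Lossless test: (Budget)⁺ = {Budget}, which is a superkey of neither fragment — lossy.
Dependency preservation: the restricted closure of {DeptNo} across the fragments never reaches {MgrID}, so DeptNo → MgrID cannot be enforced without a join — not preserved.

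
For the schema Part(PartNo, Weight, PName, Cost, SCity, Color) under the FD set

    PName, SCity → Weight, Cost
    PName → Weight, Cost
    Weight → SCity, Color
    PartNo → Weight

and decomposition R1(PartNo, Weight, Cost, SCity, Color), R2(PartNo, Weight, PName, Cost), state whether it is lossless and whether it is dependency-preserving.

lossless and dependency-preserving

Lossless test: (PartNo, Weight, Cost)⁺ = {PartNo, Weight, Cost, SCity, Color}, which contains all of one fragment — lossless.
Dependency preservation: PName, SCity → Weight, Cost is not contained in any single fragment, but the restricted closure of its left-hand side across the fragments still reaches the right-hand side; the remaining FDs each lie inside some fragment. All dependencies are preserved.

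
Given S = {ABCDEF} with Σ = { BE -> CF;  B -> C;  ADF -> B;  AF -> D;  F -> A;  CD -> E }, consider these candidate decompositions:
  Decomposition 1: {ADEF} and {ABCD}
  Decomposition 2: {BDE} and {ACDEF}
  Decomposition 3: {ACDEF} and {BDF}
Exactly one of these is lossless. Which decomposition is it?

Decomposition 1: common = {AD}, closure = {AD} → lossy.
Decomposition 2: common = {DE}, closure = {DE} → lossy.
Decomposition 3: common = {DF}, closure = {ABCDEF} → lossless.

Decomposition 3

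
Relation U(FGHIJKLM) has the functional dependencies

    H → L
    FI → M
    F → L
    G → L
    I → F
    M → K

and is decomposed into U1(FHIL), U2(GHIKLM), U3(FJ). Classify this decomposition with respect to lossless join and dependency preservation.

lossy but dependency-preserving

Lossless test (chase): Rows 1 and 3 agree on F; apply F→L and equate their L entries. Rows 1 and 2 agree on I; apply I→F and equate their F entries. Rows 1 and 2 agree on FI; apply FI→M and equate their M entries. Rows 1 and 2 agree on M; apply M→K and equate their K entries. No row becomes fully distinguished — the join is lossy.
Dependency preservation: FI → M is not contained in any single fragment, but the restricted closure of its left-hand side across the fragments still reaches the right-hand side; the remaining FDs each lie inside some fragment. All dependencies are preserved.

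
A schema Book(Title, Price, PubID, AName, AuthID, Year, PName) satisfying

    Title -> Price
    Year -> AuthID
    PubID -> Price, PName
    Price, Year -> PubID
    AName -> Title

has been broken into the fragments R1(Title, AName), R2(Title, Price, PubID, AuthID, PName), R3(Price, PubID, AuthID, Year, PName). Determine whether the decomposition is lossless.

No

Chase test. Columns are Title, Price, PubID, AName, AuthID, Year, PName; row i has aⱼ where attribute j ∈ Ri, else bᵢⱼ.
Initial tableau (one row per fragment):
  row 1: a1 b12 b13 a4 b15 b16 b17
  row 2: a1 a2 a3 b24 a5 b26 a7
  row 3: b31 a2 a3 b34 a5 a6 a7
Rows 1 and 2 agree on Title; apply Title→Price and equate their Price entries.
No row becomes fully distinguished — the join is lossy.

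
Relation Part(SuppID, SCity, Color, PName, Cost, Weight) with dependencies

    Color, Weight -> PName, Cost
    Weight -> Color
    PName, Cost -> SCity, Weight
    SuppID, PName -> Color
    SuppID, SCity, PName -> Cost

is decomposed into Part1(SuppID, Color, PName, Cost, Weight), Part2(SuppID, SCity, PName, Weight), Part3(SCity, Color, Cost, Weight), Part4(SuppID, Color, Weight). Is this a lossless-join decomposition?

Chase test. Columns are SuppID, SCity, Color, PName, Cost, Weight; row i has aⱼ where attribute j ∈ Parti, else bᵢⱼ.
Initial tableau (one row per fragment):
  row 1: a1 b12 a3 a4 a5 a6
  row 2: a1 a2 b23 a4 b25 a6
  row 3: b31 a2 a3 b34 a5 a6
  row 4: a1 b42 a3 b44 b45 a6
Rows 1 and 3 agree on Color, Weight; apply Color, Weight→PName, Cost and equate their PName, Cost entries.
Rows 1 and 4 agree on Color, Weight; apply Color, Weight→PName, Cost and equate their PName, Cost entries.
Rows 1 and 2 agree on Weight; apply Weight→Color and equate their Color entries.
Rows 1 and 3 agree on PName, Cost; apply PName, Cost→SCity, Weight and equate their SCity, Weight entries.
Rows 1 and 4 agree on PName, Cost; apply PName, Cost→SCity, Weight and equate their SCity, Weight entries.
Rows 1 and 2 agree on SuppID, SCity, PName; apply SuppID, SCity, PName→Cost and equate their Cost entries.
Row 1 is now all distinguished symbols — the join is lossless.

Yes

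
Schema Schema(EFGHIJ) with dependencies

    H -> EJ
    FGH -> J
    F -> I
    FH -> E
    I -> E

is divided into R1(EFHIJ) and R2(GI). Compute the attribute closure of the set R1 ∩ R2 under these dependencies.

R1 ∩ R2 = {I}.
I → E applies, adding E
Closure: {EI}.

EI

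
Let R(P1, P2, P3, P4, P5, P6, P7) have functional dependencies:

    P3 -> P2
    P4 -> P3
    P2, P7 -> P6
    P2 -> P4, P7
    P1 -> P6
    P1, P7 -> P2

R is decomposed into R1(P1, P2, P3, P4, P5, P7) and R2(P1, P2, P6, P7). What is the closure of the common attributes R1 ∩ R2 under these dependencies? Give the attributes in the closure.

P1, P2, P3, P4, P6, P7

R1 ∩ R2 = {P1, P2, P7}.
P2, P7 → P6 applies, adding P6
P2 → P4, P7 applies, adding P4
P4 → P3 applies, adding P3
Closure: {P1, P2, P3, P4, P6, P7}.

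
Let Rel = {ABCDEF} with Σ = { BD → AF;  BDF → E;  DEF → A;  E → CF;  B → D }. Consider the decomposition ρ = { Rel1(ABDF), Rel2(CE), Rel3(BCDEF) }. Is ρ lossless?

Yes

Chase test. Columns are ABCDEF; row i has aⱼ where attribute j ∈ Reli, else bᵢⱼ.
Initial tableau (one row per fragment):
  row 1: a1 a2 b13 a4 b15 a6
  row 2: b21 b22 a3 b24 a5 b26
  row 3: b31 a2 a3 a4 a5 a6
Rows 1 and 3 agree on BD; apply BD→AF and equate their AF entries.
Rows 1 and 3 agree on BDF; apply BDF→E and equate their E entries.
Rows 1 and 2 agree on E; apply E→CF and equate their CF entries.
Row 1 is now all distinguished symbols — the join is lossless.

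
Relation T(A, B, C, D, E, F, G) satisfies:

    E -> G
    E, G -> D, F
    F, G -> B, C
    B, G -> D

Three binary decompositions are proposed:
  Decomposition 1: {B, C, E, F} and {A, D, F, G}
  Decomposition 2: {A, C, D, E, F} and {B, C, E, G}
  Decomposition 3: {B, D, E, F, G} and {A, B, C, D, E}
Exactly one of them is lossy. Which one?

Decomposition 1

Decomposition 1: common = {F}, closure = {F} → lossy.
Decomposition 2: common = {C, E}, closure = {B, C, D, E, F, G} → lossless.
Decomposition 3: common = {B, D, E}, closure = {B, C, D, E, F, G} → lossless.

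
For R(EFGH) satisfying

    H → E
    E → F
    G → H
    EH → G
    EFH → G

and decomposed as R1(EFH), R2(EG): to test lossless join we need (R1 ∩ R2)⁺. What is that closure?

EF

R1 ∩ R2 = {E}.
E → F applies, adding F
Closure: {EF}.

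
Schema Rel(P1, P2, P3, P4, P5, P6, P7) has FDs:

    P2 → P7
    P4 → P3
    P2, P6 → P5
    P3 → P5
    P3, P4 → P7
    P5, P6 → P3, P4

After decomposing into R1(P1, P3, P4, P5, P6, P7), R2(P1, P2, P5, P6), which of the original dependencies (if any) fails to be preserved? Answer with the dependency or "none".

Check P2 → P7: no single fragment contains all of {P2, P7}, and the restricted closure of {P2} across the fragments never reaches {P7}.
P4 → P3 is preserved.
P2, P6 → P5 is preserved.
P3 → P5 is preserved.
P3, P4 → P7 is preserved.
P5, P6 → P3, P4 is preserved.

P2 → P7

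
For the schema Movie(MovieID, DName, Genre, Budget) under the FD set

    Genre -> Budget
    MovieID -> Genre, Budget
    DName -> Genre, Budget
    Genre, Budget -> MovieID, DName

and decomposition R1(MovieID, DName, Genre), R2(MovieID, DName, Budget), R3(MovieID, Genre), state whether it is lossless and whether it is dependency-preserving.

lossless and dependency-preserving

Lossless test (chase): Rows 1 and 3 agree on Genre; apply Genre→Budget and equate their Budget entries. Rows 1 and 2 agree on MovieID; apply MovieID→Genre, Budget and equate their Genre, Budget entries. Rows 1 and 3 agree on Genre, Budget; apply Genre, Budget→MovieID, DName and equate their MovieID, DName entries. Row 1 is now all distinguished symbols — the join is lossless.
Dependency preservation: Genre → Budget; MovieID → Genre, Budget; DName → Genre, Budget; Genre, Budget → MovieID, DName are not contained in any single fragment, but the restricted closure of each left-hand side across the fragments still reaches the right-hand side; the remaining FDs each lie inside some fragment. All dependencies are preserved.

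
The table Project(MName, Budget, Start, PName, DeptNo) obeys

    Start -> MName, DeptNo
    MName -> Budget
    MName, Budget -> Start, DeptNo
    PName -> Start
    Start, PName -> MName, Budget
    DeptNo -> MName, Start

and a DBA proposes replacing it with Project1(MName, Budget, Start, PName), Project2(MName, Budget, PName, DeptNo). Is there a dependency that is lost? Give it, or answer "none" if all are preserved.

Start → MName, DeptNo: restricted closure across fragments reaches MName, DeptNo.
MName → Budget lies within Project1.
MName, Budget → Start, DeptNo: restricted closure across fragments reaches Start, DeptNo.
PName → Start lies within Project1.
Start, PName → MName, Budget lies within Project1.
DeptNo → MName, Start: restricted closure across fragments reaches MName, Start.
Every dependency is enforceable on the fragments, so the decomposition is dependency-preserving.

none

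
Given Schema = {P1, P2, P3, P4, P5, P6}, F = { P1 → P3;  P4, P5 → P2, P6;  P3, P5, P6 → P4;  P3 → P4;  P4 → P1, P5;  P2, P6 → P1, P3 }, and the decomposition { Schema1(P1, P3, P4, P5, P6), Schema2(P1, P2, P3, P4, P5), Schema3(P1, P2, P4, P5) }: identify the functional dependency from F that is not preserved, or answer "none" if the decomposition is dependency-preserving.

Check P2, P6 → P1, P3: no single fragment contains all of {P1, P2, P3, P6}, and the restricted closure of {P2, P6} across the fragments never reaches {P1, P3}.
P1 → P3 is preserved.
P4, P5 → P2, P6 is preserved.
P3, P5, P6 → P4 is preserved.
P3 → P4 is preserved.
P4 → P1, P5 is preserved.

P2, P6 → P1, P3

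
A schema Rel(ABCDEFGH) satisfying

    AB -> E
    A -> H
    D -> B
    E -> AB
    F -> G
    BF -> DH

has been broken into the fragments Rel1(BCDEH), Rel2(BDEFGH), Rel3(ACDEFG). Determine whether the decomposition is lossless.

Yes

Chase test. Columns are ABCDEFGH; row i has aⱼ where attribute j ∈ Reli, else bᵢⱼ.
Initial tableau (one row per fragment):
  row 1: b11 a2 a3 a4 a5 b16 b17 a8
  row 2: b21 a2 b23 a4 a5 a6 a7 a8
  row 3: a1 b32 a3 a4 a5 a6 a7 b38
Rows 1 and 3 agree on D; apply D→B and equate their B entries.
Rows 1 and 2 agree on E; apply E→AB and equate their AB entries.
Rows 1 and 3 agree on E; apply E→AB and equate their AB entries.
Rows 2 and 3 agree on BF; apply BF→DH and equate their DH entries.
Row 3 is now all distinguished symbols — the join is lossless.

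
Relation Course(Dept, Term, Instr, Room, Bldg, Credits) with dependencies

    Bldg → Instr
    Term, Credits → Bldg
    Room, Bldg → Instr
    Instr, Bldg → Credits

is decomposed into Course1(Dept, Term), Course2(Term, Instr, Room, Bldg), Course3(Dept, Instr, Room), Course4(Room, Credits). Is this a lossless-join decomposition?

Chase test. Columns are Dept, Term, Instr, Room, Bldg, Credits; row i has aⱼ where attribute j ∈ Coursei, else bᵢⱼ.
Initial tableau (one row per fragment):
  row 1: a1 a2 b13 b14 b15 b16
  row 2: b21 a2 a3 a4 a5 b26
  row 3: a1 b32 a3 a4 b35 b36
  row 4: b41 b42 b43 a4 b45 a6
No row becomes fully distinguished — the join is lossy.

No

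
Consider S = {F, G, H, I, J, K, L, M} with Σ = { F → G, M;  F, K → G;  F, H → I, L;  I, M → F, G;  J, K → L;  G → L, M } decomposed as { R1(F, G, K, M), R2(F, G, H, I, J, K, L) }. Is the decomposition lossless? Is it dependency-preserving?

Lossless test: (F, G, K)⁺ = {F, G, K, L, M}, which contains all of one fragment — lossless.
Dependency preservation: the restricted closure of {I, M} across the fragments never reaches {F, G}, so I, M → F, G cannot be enforced without a join — not preserved.

lossless but not dependency-preserving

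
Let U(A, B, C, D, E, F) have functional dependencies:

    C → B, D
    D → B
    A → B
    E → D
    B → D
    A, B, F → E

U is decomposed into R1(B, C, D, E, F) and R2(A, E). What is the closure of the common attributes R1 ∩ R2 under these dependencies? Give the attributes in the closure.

B, D, E

R1 ∩ R2 = {E}.
E → D applies, adding D
D → B applies, adding B
Closure: {B, D, E}.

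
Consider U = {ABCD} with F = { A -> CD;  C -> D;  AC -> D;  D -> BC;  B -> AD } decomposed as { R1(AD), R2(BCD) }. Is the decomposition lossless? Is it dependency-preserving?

lossless and dependency-preserving

Lossless test: (D)⁺ = {ABCD}, which contains all of one fragment — lossless.
Dependency preservation: A → CD; AC → D; B → AD are not contained in any single fragment, but the restricted closure of each left-hand side across the fragments still reaches the right-hand side; the remaining FDs each lie inside some fragment. All dependencies are preserved.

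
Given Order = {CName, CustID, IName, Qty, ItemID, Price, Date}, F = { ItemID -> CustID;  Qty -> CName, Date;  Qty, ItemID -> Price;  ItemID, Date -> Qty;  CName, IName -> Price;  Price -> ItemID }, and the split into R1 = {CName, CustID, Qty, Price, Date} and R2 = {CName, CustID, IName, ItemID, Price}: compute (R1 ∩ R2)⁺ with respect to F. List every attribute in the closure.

CName, CustID, ItemID, Price

R1 ∩ R2 = {CName, CustID, Price}.
Price → ItemID applies, adding ItemID
Closure: {CName, CustID, ItemID, Price}.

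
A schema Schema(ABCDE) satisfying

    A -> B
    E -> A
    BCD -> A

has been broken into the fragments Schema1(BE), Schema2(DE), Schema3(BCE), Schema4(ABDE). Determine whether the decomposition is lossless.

No

Chase test. Columns are ABCDE; row i has aⱼ where attribute j ∈ Schemai, else bᵢⱼ.
Initial tableau (one row per fragment):
  row 1: b11 a2 b13 b14 a5
  row 2: b21 b22 b23 a4 a5
  row 3: b31 a2 a3 b34 a5
  row 4: a1 a2 b43 a4 a5
Rows 1 and 2 agree on E; apply E→A and equate their A entries.
Rows 1 and 3 agree on E; apply E→A and equate their A entries.
Rows 1 and 4 agree on E; apply E→A and equate their A entries.
Rows 1 and 2 agree on A; apply A→B and equate their B entries.
No row becomes fully distinguished — the join is lossy.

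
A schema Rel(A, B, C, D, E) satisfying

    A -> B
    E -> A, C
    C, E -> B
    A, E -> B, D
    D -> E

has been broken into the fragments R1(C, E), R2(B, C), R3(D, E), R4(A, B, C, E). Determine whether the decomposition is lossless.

Yes

Chase test. Columns are A, B, C, D, E; row i has aⱼ where attribute j ∈ Ri, else bᵢⱼ.
Initial tableau (one row per fragment):
  row 1: b11 b12 a3 b14 a5
  row 2: b21 a2 a3 b24 b25
  row 3: b31 b32 b33 a4 a5
  row 4: a1 a2 a3 b44 a5
Rows 1 and 3 agree on E; apply E→A, C and equate their A, C entries.
Rows 1 and 4 agree on E; apply E→A, C and equate their A, C entries.
Rows 1 and 3 agree on C, E; apply C, E→B and equate their B entries.
Rows 1 and 4 agree on C, E; apply C, E→B and equate their B entries.
Rows 1 and 3 agree on A, E; apply A, E→B, D and equate their B, D entries.
Rows 1 and 4 agree on A, E; apply A, E→B, D and equate their B, D entries.
Row 1 is now all distinguished symbols — the join is lossless.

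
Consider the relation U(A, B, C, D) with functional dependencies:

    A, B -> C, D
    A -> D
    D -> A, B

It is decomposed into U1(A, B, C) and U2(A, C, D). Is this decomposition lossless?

Yes

Common attributes: U1 ∩ U2 = {A, C}.
Closure of {A, C}: A → D applies, adding D; D → A, B applies, adding B. So (A, C)⁺ = {A, B, C, D}.
This closure contains every attribute of U1, so U1 ∩ U2 → U1. The join is lossless.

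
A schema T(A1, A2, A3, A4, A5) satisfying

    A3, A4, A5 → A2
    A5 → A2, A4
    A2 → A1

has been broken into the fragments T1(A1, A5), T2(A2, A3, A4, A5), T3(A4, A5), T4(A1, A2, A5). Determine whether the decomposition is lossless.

Yes

Chase test. Columns are A1, A2, A3, A4, A5; row i has aⱼ where attribute j ∈ Ti, else bᵢⱼ.
Initial tableau (one row per fragment):
  row 1: a1 b12 b13 b14 a5
  row 2: b21 a2 a3 a4 a5
  row 3: b31 b32 b33 a4 a5
  row 4: a1 a2 b43 b44 a5
Rows 1 and 2 agree on A5; apply A5→A2, A4 and equate their A2, A4 entries.
Rows 1 and 3 agree on A5; apply A5→A2, A4 and equate their A2, A4 entries.
Rows 1 and 4 agree on A5; apply A5→A2, A4 and equate their A2, A4 entries.
Rows 1 and 2 agree on A2; apply A2→A1 and equate their A1 entries.
Rows 1 and 3 agree on A2; apply A2→A1 and equate their A1 entries.
Row 2 is now all distinguished symbols — the join is lossless.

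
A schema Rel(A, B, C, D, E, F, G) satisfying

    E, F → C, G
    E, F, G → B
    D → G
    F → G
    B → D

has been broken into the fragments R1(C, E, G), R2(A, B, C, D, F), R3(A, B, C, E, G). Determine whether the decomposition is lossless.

No

Chase test. Columns are A, B, C, D, E, F, G; row i has aⱼ where attribute j ∈ Ri, else bᵢⱼ.
Initial tableau (one row per fragment):
  row 1: b11 b12 a3 b14 a5 b16 a7
  row 2: a1 a2 a3 a4 b25 a6 b27
  row 3: a1 a2 a3 b34 a5 b36 a7
Rows 2 and 3 agree on B; apply B→D and equate their D entries.
Rows 2 and 3 agree on D; apply D→G and equate their G entries.
No row becomes fully distinguished — the join is lossy.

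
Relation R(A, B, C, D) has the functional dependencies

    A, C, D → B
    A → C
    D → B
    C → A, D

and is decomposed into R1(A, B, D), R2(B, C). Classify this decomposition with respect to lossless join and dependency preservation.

lossy and not dependency-preserving

Lossless test: (B)⁺ = {B}, which is a superkey of neither fragment — lossy.
Dependency preservation: the restricted closure of {A} across the fragments never reaches {C}, so A → C cannot be enforced without a join — not preserved.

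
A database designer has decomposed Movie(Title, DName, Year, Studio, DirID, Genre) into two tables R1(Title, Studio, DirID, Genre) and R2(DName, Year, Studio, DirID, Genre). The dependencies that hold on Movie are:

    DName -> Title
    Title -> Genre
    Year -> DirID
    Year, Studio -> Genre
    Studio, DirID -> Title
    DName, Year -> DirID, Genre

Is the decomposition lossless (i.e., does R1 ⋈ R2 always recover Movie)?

Yes

Common attributes: R1 ∩ R2 = {Studio, DirID, Genre}.
Closure of {Studio, DirID, Genre}: Studio, DirID → Title applies, adding Title. So (Studio, DirID, Genre)⁺ = {Title, Studio, DirID, Genre}.
This closure contains every attribute of R1, so R1 ∩ R2 → R1. The join is lossless.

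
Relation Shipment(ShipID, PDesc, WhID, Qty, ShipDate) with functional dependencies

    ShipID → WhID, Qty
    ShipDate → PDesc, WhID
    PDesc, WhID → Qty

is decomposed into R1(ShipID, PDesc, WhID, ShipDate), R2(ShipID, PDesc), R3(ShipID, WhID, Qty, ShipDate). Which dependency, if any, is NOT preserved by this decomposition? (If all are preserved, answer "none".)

PDesc, WhID → Qty

Check PDesc, WhID → Qty: no single fragment contains all of {PDesc, WhID, Qty}, and the restricted closure of {PDesc, WhID} across the fragments never reaches {Qty}.
ShipID → WhID, Qty is preserved.
ShipDate → PDesc, WhID is preserved.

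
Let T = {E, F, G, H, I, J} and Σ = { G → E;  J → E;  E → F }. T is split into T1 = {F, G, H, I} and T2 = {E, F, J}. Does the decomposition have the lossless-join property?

No

Common attributes: T1 ∩ T2 = {F}.
No dependency enlarges {F}, so (F)⁺ = {F}.
The closure contains neither all of T1 = {F, G, H, I} nor all of T2 = {E, F, J}, so the common attributes are not a superkey of either fragment. The join is lossy.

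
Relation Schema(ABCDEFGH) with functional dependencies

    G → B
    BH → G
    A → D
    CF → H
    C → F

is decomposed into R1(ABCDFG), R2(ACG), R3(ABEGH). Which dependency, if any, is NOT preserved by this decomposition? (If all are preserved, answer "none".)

Check CF → H: no single fragment contains all of {CFH}, and the restricted closure of {CF} across the fragments never reaches {H}.
G → B is preserved.
BH → G is preserved.
A → D is preserved.
C → F is preserved.

CF → H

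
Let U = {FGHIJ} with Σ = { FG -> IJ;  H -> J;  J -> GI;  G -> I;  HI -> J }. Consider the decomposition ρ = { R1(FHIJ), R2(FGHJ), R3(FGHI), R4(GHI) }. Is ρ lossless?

Yes

Chase test. Columns are FGHIJ; row i has aⱼ where attribute j ∈ Ri, else bᵢⱼ.
Initial tableau (one row per fragment):
  row 1: a1 b12 a3 a4 a5
  row 2: a1 a2 a3 b24 a5
  row 3: a1 a2 a3 a4 b35
  row 4: b41 a2 a3 a4 b45
Rows 2 and 3 agree on FG; apply FG→IJ and equate their IJ entries.
Rows 1 and 4 agree on H; apply H→J and equate their J entries.
Rows 1 and 2 agree on J; apply J→GI and equate their GI entries.
Row 1 is now all distinguished symbols — the join is lossless.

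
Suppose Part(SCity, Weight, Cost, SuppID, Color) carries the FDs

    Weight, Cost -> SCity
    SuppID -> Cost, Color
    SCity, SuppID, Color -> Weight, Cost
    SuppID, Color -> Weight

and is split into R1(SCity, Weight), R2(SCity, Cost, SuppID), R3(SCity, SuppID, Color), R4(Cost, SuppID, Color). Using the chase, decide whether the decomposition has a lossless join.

Chase test. Columns are SCity, Weight, Cost, SuppID, Color; row i has aⱼ where attribute j ∈ Ri, else bᵢⱼ.
Initial tableau (one row per fragment):
  row 1: a1 a2 b13 b14 b15
  row 2: a1 b22 a3 a4 b25
  row 3: a1 b32 b33 a4 a5
  row 4: b41 b42 a3 a4 a5
Rows 2 and 3 agree on SuppID; apply SuppID→Cost, Color and equate their Cost, Color entries.
Rows 2 and 3 agree on SCity, SuppID, Color; apply SCity, SuppID, Color→Weight, Cost and equate their Weight, Cost entries.
Rows 2 and 4 agree on SuppID, Color; apply SuppID, Color→Weight and equate their Weight entries.
Rows 2 and 4 agree on Weight, Cost; apply Weight, Cost→SCity and equate their SCity entries.
No row becomes fully distinguished — the join is lossy.

No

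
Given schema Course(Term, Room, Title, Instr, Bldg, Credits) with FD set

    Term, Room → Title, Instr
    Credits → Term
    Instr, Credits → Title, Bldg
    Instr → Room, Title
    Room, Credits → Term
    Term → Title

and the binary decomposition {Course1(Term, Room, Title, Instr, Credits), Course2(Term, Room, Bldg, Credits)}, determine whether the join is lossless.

Common attributes: Course1 ∩ Course2 = {Term, Room, Credits}.
Closure of {Term, Room, Credits}: Term, Room → Title, Instr applies, adding Title, Instr; Instr, Credits → Title, Bldg applies, adding Bldg. So (Term, Room, Credits)⁺ = {Term, Room, Title, Instr, Bldg, Credits}.
This closure contains every attribute of Course1, so Course1 ∩ Course2 → Course1. The join is lossless.

Yes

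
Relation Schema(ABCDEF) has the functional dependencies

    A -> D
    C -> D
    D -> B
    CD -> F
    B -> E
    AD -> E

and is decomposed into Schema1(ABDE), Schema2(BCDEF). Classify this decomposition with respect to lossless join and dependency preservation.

lossy but dependency-preserving

Lossless test: (BDE)⁺ = {BDE}, which is a superkey of neither fragment — lossy.
Dependency preservation: every FD's attributes lie within a single fragment, so each can be enforced locally — preserved.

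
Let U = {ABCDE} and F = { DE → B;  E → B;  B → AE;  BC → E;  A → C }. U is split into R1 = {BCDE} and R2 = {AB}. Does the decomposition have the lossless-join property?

Common attributes: R1 ∩ R2 = {B}.
Closure of {B}: B → AE applies, adding AE; A → C applies, adding C. So (B)⁺ = {ABCE}.
This closure contains every attribute of R2, so R1 ∩ R2 → R2. The join is lossless.

Yes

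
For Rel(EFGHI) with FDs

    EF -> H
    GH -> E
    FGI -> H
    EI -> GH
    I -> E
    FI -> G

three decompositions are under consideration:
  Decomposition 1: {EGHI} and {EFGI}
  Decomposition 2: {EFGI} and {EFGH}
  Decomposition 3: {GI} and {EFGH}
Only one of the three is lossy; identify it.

Decomposition 3

Decomposition 1: common = {EGI}, closure = {EGHI} → lossless.
Decomposition 2: common = {EFG}, closure = {EFGH} → lossless.
Decomposition 3: common = {G}, closure = {G} → lossy.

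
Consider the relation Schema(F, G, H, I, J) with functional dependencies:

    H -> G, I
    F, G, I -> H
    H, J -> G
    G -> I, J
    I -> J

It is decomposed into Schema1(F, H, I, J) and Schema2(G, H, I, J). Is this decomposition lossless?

Common attributes: Schema1 ∩ Schema2 = {H, I, J}.
Closure of {H, I, J}: H → G, I applies, adding G. So (H, I, J)⁺ = {G, H, I, J}.
This closure contains every attribute of Schema2, so Schema1 ∩ Schema2 → Schema2. The join is lossless.

Yes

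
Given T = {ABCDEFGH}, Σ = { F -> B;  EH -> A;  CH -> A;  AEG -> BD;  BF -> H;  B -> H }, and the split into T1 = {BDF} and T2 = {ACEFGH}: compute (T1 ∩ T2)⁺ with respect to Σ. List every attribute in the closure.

BFH

T1 ∩ T2 = {F}.
F → B applies, adding B
BF → H applies, adding H
Closure: {BFH}.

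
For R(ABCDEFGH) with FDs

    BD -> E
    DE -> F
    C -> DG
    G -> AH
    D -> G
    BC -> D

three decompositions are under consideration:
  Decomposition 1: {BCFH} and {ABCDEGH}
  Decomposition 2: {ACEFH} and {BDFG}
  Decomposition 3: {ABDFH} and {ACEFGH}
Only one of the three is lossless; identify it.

Decomposition 1

Decomposition 1: common = {BCH}, closure = {ABCDEFGH} → lossless.
Decomposition 2: common = {F}, closure = {F} → lossy.
Decomposition 3: common = {AFH}, closure = {AFH} → lossy.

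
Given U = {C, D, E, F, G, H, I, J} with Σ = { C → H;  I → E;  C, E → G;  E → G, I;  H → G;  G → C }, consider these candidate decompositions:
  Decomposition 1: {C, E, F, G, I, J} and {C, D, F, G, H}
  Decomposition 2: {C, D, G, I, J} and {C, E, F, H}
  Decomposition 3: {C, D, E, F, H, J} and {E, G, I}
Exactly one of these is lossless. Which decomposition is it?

Decomposition 1: common = {C, F, G}, closure = {C, F, G, H} → lossy.
Decomposition 2: common = {C}, closure = {C, G, H} → lossy.
Decomposition 3: common = {E}, closure = {C, E, G, H, I} → lossless.

Decomposition 3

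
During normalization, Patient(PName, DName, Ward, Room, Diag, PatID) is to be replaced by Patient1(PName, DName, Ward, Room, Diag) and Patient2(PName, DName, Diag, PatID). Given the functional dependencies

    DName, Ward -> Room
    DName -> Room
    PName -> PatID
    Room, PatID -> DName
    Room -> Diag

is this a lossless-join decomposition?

Yes

Common attributes: Patient1 ∩ Patient2 = {PName, DName, Diag}.
Closure of {PName, DName, Diag}: DName → Room applies, adding Room; PName → PatID applies, adding PatID. So (PName, DName, Diag)⁺ = {PName, DName, Room, Diag, PatID}.
This closure contains every attribute of Patient2, so Patient1 ∩ Patient2 → Patient2. The join is lossless.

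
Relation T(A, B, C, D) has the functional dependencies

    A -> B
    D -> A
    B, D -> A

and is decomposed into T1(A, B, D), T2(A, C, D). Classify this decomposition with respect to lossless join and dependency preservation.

lossless and dependency-preserving

Lossless test: (A, D)⁺ = {A, B, D}, which contains all of one fragment — lossless.
Dependency preservation: every FD's attributes lie within a single fragment, so each can be enforced locally — preserved.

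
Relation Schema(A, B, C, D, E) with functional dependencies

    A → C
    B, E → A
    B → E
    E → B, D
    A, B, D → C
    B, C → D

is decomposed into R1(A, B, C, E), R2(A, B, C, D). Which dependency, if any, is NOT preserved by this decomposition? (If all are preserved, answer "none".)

none

A → C lies within R1.
B, E → A lies within R1.
B → E lies within R1.
E → B, D: restricted closure across fragments reaches B, D.
A, B, D → C lies within R2.
B, C → D lies within R2.
Every dependency is enforceable on the fragments, so the decomposition is dependency-preserving.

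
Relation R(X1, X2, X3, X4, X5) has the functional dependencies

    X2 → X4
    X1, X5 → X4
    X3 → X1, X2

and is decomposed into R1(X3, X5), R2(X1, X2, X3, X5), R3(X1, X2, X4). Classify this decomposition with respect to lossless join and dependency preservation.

Lossless test (chase): Rows 2 and 3 agree on X2; apply X2→X4 and equate their X4 entries. Rows 1 and 2 agree on X3; apply X3→X1, X2 and equate their X1, X2 entries. Rows 1 and 2 agree on X2; apply X2→X4 and equate their X4 entries. Row 1 is now all distinguished symbols — the join is lossless.
Dependency preservation: the restricted closure of {X1, X5} across the fragments never reaches {X4}, so X1, X5 → X4 cannot be enforced without a join — not preserved.

lossless but not dependency-preserving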